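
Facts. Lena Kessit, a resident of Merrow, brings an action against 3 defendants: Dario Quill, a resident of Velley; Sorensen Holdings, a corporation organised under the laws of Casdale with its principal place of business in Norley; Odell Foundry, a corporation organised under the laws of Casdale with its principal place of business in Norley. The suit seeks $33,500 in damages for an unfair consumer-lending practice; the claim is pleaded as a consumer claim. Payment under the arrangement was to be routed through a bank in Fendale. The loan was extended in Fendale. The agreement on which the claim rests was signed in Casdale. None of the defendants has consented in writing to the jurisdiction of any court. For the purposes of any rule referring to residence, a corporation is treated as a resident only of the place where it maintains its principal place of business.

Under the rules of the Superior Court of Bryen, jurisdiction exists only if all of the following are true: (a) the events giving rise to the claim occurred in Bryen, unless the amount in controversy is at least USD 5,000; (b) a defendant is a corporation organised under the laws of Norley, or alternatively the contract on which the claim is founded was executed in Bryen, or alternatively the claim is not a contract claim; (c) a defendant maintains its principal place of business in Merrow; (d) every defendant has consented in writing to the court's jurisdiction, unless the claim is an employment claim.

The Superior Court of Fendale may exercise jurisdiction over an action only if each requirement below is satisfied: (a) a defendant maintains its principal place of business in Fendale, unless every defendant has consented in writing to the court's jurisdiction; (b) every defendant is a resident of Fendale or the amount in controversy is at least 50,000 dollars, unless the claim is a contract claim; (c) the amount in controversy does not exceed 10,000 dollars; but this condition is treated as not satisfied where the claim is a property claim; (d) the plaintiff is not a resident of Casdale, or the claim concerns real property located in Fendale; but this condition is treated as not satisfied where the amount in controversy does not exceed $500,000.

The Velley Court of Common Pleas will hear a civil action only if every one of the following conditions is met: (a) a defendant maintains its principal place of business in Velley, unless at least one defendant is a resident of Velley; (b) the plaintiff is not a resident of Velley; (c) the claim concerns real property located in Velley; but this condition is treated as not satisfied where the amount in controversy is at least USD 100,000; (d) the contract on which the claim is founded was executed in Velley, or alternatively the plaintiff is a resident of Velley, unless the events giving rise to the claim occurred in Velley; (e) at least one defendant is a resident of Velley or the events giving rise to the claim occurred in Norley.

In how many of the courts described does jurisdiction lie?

0

The Superior Court of Bryen:
  (a) The operative events occurred in Fendale, not Bryen. The proviso rescues it, though: the amount in controversy is 33,500 dollars, which meets the USD 5,000 floor. Met.
  (b) The claim is a consumer claim, not a contract claim, so this disjunct is met. Condition met.
  (c) The corporate defendant(s) have their principal place of business in Norley, not Merrow. Condition not met.
  (d) No such written consent has been filed. Nor does the 'unless' clause help: the claim is a consumer claim, not an employment claim. Condition not met.
  → The court lacks jurisdiction.
The Superior Court of Fendale:
  (a) The corporate defendant(s) have their principal place of business in Norley, not Fendale. The proviso offers no rescue either, since no such written consent has been filed. Not met.
  (b) The defendants reside as follows — Dario Quill in Velley, Sorensen Holdings in Norley, Odell Foundry in Norley — not all in Fendale; the amount in controversy is 33,500 dollars, below the 50,000 dollars floor — every alternative fails. The proviso offers no rescue either, since the claim is a consumer claim, not a contract claim. Not met.
  (c) The amount in controversy is USD 33,500, above the USD 10,000 ceiling. Not satisfied.
  (d) The plaintiff resides in Merrow, which is not Casdale, so one alternative holds. But the amount in controversy is 33,500 dollars, within the USD 500,000 ceiling, triggering the carve-out and defeating this condition. Not satisfied.
  → At least one condition fails; no jurisdiction.
The Velley Court of Common Pleas:
  (a) The corporate defendant(s) have their principal place of business in Norley, not Velley. But Dario Quill resides in Velley, and the 'unless' clause therefore excuses the requirement. Condition met.
  (b) The plaintiff resides in Merrow, which is not Velley. Met.
  (c) The claim does not concern real property. Fails.
  (d) The contract was executed in Casdale, not Velley; the plaintiff resides in Merrow, not Velley — every alternative fails. Nor does the 'unless' clause help: the operative events occurred in Fendale, not Velley. Not satisfied.
  (e) Dario Quill resides in Velley, so this disjunct is met. Condition met.
  → The court lacks jurisdiction.
No court satisfies all of its conditions.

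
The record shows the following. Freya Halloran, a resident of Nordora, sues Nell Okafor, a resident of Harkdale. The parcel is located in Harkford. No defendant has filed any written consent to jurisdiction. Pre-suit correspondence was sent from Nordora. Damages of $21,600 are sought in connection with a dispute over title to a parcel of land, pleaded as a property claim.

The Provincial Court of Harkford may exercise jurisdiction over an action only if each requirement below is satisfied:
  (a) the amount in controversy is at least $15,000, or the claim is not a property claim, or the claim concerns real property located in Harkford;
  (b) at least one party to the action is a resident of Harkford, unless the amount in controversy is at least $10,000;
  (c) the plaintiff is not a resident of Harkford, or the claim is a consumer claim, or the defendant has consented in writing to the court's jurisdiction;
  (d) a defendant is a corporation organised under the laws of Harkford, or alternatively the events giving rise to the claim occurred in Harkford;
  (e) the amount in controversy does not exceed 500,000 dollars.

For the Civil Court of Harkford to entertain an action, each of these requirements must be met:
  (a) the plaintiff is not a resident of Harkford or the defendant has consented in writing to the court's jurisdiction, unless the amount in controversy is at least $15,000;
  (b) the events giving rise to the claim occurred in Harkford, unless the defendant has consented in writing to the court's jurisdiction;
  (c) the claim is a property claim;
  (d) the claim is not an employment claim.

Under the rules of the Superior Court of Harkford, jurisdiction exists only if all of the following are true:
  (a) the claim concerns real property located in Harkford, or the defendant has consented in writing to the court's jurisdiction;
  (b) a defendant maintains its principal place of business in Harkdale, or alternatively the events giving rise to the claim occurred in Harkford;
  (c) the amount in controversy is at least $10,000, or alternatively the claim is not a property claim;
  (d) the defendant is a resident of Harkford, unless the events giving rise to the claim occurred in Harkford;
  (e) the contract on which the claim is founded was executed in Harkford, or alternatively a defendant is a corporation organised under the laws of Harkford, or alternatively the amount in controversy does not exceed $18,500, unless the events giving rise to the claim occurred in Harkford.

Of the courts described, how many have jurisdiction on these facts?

The Provincial Court of Harkford:
  (a) The amount in controversy is 21,600 dollars, which meets the USD 15,000 floor — that alternative is enough. Satisfied.
  (b) No party resides in Harkford. The proviso rescues it, though: the amount in controversy is $21,600, which meets the USD 10,000 floor. Satisfied.
  (c) The plaintiff resides in Nordora, which is not Harkford — that alternative is enough. Met.
  (d) The operative events occurred in Harkford — that alternative is enough. Condition met.
  (e) The amount in controversy is $21,600, within the USD 500,000 ceiling. Met.
  → The court has jurisdiction.
The Civil Court of Harkford:
  (a) The plaintiff resides in Nordora, which is not Harkford, so one alternative holds. Condition met.
  (b) The operative events occurred in Harkford. Met.
  (c) The claim is a property claim. Met.
  (d) The claim is a property claim, not an employment claim. Satisfied.
  → All conditions met; jurisdiction exists.
The Superior Court of Harkford:
  (a) The property lies in Harkford, so one alternative holds. Condition met.
  (b) The operative events occurred in Harkford, so one alternative holds. Met.
  (c) The amount in controversy is USD 21,600, which meets the 10,000 dollars floor — that alternative is enough. Condition met.
  (d) The defendant resides in Harkdale, not Harkford. But the operative events occurred in Harkford, and the 'unless' clause therefore excuses the requirement. Satisfied.
  (e) No contract (and hence no place of execution) is alleged; no defendant is a corporation; the amount in controversy is 21,600 dollars, above the 18,500 dollars ceiling — every alternative fails. But the operative events occurred in Harkford, and the 'unless' clause therefore excuses the requirement. Met.
  → All conditions met; jurisdiction exists.
Courts with jurisdiction: the Provincial Court of Harkford, the Civil Court of Harkford, the Superior Court of Harkford — 3 in total.

3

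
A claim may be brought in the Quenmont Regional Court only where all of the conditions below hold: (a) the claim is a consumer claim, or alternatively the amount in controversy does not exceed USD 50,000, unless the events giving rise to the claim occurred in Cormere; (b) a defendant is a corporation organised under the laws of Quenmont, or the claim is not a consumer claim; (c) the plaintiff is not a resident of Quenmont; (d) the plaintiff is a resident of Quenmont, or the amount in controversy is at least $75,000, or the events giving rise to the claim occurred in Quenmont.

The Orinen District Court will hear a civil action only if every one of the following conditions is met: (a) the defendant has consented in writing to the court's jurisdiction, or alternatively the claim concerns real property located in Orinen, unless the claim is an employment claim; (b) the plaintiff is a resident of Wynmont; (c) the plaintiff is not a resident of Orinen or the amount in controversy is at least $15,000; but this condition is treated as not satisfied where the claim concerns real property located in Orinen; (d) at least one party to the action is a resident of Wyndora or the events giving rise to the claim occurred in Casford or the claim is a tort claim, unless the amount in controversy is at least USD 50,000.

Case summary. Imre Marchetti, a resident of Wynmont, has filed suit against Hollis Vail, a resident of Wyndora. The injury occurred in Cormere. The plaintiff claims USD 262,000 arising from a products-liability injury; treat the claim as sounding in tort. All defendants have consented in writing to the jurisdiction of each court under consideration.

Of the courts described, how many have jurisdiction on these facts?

The Quenmont Regional Court:
  (a) The claim is a tort claim, not a consumer claim; the amount in controversy is $262,000, above the $50,000 ceiling — no alternative holds. However, the operative events occurred in Cormere, so the 'unless' proviso supplies this condition. Condition met.
  (b) The claim is a tort claim, not a consumer claim — that alternative is enough. Met.
  (c) The plaintiff resides in Wynmont, which is not Quenmont. Satisfied.
  (d) The amount in controversy is $262,000, which meets the 75,000 dollars floor — that alternative is enough. Met.
  → The court has jurisdiction.
The Orinen District Court:
  (a) Every defendant has filed written consent — that alternative is enough. Condition met.
  (b) The plaintiff resides in Wynmont. Satisfied.
  (c) The plaintiff resides in Wynmont, which is not Orinen — that alternative is enough. And the carve-out is inapplicable — the claim does not concern real property. Condition met.
  (d) Hollis Vail resides in Wyndora — that alternative is enough. Met.
  → Jurisdiction lies.
Courts with jurisdiction: the Quenmont Regional Court, the Orinen District Court — 2 in total.

2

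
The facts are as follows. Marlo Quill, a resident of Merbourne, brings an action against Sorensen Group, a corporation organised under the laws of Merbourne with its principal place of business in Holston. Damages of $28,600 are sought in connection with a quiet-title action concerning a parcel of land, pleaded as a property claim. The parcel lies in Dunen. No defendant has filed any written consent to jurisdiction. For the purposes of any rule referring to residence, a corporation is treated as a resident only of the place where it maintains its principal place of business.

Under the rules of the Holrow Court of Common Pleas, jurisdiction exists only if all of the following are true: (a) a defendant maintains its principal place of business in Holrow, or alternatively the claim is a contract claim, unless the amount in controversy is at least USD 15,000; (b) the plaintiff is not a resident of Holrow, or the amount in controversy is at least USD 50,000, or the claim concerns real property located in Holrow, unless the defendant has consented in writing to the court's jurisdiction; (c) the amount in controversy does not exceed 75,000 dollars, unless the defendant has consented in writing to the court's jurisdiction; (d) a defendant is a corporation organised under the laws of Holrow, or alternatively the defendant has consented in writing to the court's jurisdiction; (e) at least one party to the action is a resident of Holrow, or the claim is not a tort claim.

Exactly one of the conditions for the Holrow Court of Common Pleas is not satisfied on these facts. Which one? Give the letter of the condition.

The Holrow Court of Common Pleas:
  (a) The corporate defendant(s) have their principal place of business in Holston, not Holrow; the claim is a property claim, not a contract claim — no alternative holds. However, the amount in controversy is 28,600 dollars, which meets the 15,000 dollars floor, so the 'unless' proviso supplies this condition. Satisfied.
  (b) The plaintiff resides in Merbourne, which is not Holrow — that alternative is enough. Met.
  (c) The amount in controversy is $28,600, within the $75,000 ceiling. Met.
  (d) The corporate defendant(s) are organised in Merbourne, not Holrow; no such written consent has been filed — no alternative holds. Condition not met.
  (e) The claim is a property claim, not a tort claim — that alternative is enough. Condition met.
Only condition (d) fails.

(d)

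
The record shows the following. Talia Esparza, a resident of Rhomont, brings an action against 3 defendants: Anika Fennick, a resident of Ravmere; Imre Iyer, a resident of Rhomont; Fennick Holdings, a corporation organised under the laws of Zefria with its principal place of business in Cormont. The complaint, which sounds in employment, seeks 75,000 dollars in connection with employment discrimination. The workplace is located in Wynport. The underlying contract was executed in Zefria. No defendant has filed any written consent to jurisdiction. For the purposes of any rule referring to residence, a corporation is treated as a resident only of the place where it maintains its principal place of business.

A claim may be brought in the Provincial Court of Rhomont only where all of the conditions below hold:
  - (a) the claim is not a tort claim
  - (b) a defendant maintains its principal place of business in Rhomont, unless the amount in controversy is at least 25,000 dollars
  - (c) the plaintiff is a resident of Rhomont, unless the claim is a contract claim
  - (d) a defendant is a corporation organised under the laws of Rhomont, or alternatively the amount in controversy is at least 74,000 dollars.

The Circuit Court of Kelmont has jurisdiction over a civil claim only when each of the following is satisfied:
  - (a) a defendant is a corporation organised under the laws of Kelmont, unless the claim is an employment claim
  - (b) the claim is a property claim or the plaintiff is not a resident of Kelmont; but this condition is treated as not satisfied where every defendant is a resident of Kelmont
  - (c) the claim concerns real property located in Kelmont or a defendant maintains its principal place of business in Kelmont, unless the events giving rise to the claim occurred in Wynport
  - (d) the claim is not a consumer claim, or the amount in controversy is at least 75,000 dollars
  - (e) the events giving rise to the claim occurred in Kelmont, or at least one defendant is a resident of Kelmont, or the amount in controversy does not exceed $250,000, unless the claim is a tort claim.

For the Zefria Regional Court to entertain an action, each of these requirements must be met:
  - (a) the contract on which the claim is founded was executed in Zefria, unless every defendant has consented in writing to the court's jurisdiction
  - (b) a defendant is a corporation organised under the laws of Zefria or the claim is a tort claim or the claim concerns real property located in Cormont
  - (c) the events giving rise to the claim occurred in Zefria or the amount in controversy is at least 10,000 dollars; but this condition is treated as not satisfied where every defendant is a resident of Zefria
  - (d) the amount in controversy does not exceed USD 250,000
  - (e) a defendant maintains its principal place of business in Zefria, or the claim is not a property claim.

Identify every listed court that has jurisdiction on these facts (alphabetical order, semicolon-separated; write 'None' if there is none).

the Circuit Court of Kelmont; the Provincial Court of Rhomont; the Zefria Regional Court

The Provincial Court of Rhomont:
  (a) The claim is an employment claim, not a tort claim. Satisfied.
  (b) The corporate defendant(s) have their principal place of business in Cormont, not Rhomont. But the amount in controversy is $75,000, which meets the 25,000 dollars floor, and the 'unless' clause therefore excuses the requirement. Met.
  (c) The plaintiff resides in Rhomont. Met.
  (d) The amount in controversy is $75,000, which meets the USD 74,000 floor — that alternative is enough. Satisfied.
  → Every requirement is satisfied — jurisdiction.
The Circuit Court of Kelmont:
  (a) The corporate defendant(s) are organised in Zefria, not Kelmont. However, the claim is an employment claim, so the 'unless' proviso supplies this condition. Condition met.
  (b) The plaintiff resides in Rhomont, which is not Kelmont, so one alternative holds. The exception is not triggered, since the defendants reside as follows — Anika Fennick in Ravmere, Imre Iyer in Rhomont, Fennick Holdings in Cormont — not all in Kelmont. Condition met.
  (c) The claim does not concern real property; the corporate defendant(s) have their principal place of business in Cormont, not Kelmont — no alternative holds. The proviso rescues it, though: the operative events occurred in Wynport. Satisfied.
  (d) The claim is an employment claim, not a consumer claim, so one alternative holds. Met.
  (e) The amount in controversy is USD 75,000, within the $250,000 ceiling, which satisfies one of the alternatives. Satisfied.
  → Jurisdiction lies.
The Zefria Regional Court:
  (a) The contract was executed in Zefria. Condition met.
  (b) Fennick Holdings is organised under the laws of Zefria — that alternative is enough. Condition met.
  (c) The amount in controversy is 75,000 dollars, which meets the $10,000 floor, which satisfies one of the alternatives. The exception is not triggered, since the defendants reside as follows — Anika Fennick in Ravmere, Imre Iyer in Rhomont, Fennick Holdings in Cormont — not all in Zefria. Satisfied.
  (d) The amount in controversy is 75,000 dollars, within the 250,000 dollars ceiling. Satisfied.
  (e) The claim is an employment claim, not a property claim, so one alternative holds. Satisfied.
  → All conditions met; jurisdiction exists.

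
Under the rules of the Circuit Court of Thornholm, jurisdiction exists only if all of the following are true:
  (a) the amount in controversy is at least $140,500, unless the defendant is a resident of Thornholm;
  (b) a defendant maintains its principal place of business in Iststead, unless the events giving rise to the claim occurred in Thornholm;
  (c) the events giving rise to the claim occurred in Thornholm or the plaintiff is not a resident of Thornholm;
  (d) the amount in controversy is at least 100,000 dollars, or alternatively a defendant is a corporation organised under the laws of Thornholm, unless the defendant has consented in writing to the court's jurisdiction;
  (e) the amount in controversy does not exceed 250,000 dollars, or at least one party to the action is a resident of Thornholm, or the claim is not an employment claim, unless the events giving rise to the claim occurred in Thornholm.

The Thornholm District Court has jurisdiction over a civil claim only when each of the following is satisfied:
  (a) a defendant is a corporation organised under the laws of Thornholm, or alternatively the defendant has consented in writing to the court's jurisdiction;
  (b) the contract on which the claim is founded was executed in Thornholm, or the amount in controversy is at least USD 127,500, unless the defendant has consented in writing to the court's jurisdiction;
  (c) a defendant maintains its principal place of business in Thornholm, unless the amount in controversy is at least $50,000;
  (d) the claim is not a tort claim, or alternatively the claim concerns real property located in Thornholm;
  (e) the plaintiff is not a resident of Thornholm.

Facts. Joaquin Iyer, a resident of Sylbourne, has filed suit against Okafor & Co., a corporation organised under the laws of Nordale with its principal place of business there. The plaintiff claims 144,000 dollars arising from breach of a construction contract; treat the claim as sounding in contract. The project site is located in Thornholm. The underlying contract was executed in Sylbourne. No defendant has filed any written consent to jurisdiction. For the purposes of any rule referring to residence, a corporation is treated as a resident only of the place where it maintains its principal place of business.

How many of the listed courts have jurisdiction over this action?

1

The Circuit Court of Thornholm:
  (a) The amount in controversy is 144,000 dollars, which meets the 140,500 dollars floor. Met.
  (b) The corporate defendant(s) have their principal place of business in Nordale, not Iststead. The proviso rescues it, though: the operative events occurred in Thornholm. Met.
  (c) The operative events occurred in Thornholm, which satisfies one of the alternatives. Met.
  (d) The amount in controversy is $144,000, which meets the $100,000 floor, which satisfies one of the alternatives. Satisfied.
  (e) The amount in controversy is USD 144,000, within the USD 250,000 ceiling, so this disjunct is met. Satisfied.
  → Every requirement is satisfied — jurisdiction.
The Thornholm District Court:
  (a) The corporate defendant(s) are organised in Nordale, not Thornholm; no such written consent has been filed — none of the alternatives is met. Not satisfied.
  (b) The amount in controversy is USD 144,000, which meets the USD 127,500 floor — that alternative is enough. Met.
  (c) The corporate defendant(s) have their principal place of business in Nordale, not Thornholm. The proviso rescues it, though: the amount in controversy is USD 144,000, which meets the USD 50,000 floor. Condition met.
  (d) The claim is a contract claim, not a tort claim, so one alternative holds. Satisfied.
  (e) The plaintiff resides in Sylbourne, which is not Thornholm. Met.
  → No jurisdiction.
Courts with jurisdiction: the Circuit Court of Thornholm — 1 in total.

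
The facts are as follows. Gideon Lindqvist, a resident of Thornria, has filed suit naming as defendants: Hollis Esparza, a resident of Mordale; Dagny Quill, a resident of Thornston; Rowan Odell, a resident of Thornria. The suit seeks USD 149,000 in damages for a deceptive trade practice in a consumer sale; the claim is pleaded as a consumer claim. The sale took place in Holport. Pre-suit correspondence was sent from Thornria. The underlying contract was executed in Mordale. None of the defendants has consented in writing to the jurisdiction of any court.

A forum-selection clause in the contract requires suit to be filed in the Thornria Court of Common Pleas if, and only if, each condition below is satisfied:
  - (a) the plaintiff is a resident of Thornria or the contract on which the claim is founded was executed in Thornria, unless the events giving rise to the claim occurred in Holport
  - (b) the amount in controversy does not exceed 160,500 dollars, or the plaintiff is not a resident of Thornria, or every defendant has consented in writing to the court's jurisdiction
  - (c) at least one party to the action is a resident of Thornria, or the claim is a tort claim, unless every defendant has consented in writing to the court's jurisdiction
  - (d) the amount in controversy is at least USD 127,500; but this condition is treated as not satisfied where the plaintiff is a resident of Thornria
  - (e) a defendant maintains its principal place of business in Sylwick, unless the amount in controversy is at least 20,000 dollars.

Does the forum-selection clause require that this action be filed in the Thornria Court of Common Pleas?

The Thornria Court of Common Pleas:
  (a) The plaintiff resides in Thornria, so one alternative holds. Condition met.
  (b) The amount in controversy is USD 149,000, within the 160,500 dollars ceiling, so this disjunct is met. Met.
  (c) Gideon Lindqvist resides in Thornria, so one alternative holds. Satisfied.
  (d) The amount in controversy is $149,000, which meets the USD 127,500 floor. But the plaintiff resides in Thornria, triggering the carve-out and defeating this condition. Condition not met.
  (e) No defendant is a corporation. But the amount in controversy is $149,000, which meets the USD 20,000 floor, and the 'unless' clause therefore excuses the requirement. Satisfied.
  → Forum clause is not triggered.

No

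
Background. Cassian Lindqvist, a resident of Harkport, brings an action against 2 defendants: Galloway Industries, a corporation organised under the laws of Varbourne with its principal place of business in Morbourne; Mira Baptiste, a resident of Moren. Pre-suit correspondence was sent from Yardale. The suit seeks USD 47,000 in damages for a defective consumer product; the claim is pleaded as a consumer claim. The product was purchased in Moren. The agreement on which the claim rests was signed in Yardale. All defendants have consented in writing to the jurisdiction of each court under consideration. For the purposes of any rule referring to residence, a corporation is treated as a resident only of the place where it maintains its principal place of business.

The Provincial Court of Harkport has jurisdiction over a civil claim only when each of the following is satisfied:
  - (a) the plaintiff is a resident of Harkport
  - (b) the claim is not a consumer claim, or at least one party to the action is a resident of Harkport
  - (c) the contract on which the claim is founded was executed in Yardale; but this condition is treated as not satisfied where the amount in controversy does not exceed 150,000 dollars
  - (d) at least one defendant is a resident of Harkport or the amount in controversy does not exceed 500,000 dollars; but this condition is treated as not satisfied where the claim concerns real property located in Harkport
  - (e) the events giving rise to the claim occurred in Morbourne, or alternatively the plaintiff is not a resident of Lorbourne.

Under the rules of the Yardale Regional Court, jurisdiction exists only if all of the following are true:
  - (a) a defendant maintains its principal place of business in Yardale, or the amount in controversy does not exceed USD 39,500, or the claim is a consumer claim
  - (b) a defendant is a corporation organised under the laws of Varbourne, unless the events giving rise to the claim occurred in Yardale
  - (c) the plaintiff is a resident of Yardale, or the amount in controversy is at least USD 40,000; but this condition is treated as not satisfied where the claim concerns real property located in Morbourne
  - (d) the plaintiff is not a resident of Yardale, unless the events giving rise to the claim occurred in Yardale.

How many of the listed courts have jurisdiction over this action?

1

The Provincial Court of Harkport:
  (a) The plaintiff resides in Harkport. Met.
  (b) Cassian Lindqvist resides in Harkport, so one alternative holds. Condition met.
  (c) The contract was executed in Yardale. But the amount in controversy is $47,000, within the USD 150,000 ceiling, triggering the carve-out and defeating this condition. Condition not met.
  (d) The amount in controversy is 47,000 dollars, within the USD 500,000 ceiling — that alternative is enough. The carve-out does not apply: the claim does not concern real property. Satisfied.
  (e) The plaintiff resides in Harkport, which is not Lorbourne, so this disjunct is met. Met.
  → At least one condition fails; no jurisdiction.
The Yardale Regional Court:
  (a) The claim is a consumer claim, which satisfies one of the alternatives. Satisfied.
  (b) Galloway Industries is organised under the laws of Varbourne. Condition met.
  (c) The amount in controversy is 47,000 dollars, which meets the $40,000 floor — that alternative is enough. The carve-out does not apply: the claim does not concern real property. Satisfied.
  (d) The plaintiff resides in Harkport, which is not Yardale. Met.
  → The court has jurisdiction.
Courts with jurisdiction: the Yardale Regional Court — 1 in total.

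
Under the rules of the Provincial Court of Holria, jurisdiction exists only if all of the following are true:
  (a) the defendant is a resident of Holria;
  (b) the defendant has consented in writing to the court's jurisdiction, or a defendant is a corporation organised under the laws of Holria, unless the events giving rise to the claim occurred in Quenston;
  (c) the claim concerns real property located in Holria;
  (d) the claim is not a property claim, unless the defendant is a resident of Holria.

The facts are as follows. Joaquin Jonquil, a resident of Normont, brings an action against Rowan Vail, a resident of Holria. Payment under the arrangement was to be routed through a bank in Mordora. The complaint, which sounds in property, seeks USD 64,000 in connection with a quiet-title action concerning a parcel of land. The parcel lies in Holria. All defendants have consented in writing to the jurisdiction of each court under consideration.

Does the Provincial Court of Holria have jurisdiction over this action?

Yes

The Provincial Court of Holria:
  (a) The defendant resides in Holria. Met.
  (b) Every defendant has filed written consent — that alternative is enough. Met.
  (c) The property lies in Holria. Satisfied.
  (d) The claim is a property claim. The proviso rescues it, though: the defendant resides in Holria. Met.
  → Jurisdiction lies.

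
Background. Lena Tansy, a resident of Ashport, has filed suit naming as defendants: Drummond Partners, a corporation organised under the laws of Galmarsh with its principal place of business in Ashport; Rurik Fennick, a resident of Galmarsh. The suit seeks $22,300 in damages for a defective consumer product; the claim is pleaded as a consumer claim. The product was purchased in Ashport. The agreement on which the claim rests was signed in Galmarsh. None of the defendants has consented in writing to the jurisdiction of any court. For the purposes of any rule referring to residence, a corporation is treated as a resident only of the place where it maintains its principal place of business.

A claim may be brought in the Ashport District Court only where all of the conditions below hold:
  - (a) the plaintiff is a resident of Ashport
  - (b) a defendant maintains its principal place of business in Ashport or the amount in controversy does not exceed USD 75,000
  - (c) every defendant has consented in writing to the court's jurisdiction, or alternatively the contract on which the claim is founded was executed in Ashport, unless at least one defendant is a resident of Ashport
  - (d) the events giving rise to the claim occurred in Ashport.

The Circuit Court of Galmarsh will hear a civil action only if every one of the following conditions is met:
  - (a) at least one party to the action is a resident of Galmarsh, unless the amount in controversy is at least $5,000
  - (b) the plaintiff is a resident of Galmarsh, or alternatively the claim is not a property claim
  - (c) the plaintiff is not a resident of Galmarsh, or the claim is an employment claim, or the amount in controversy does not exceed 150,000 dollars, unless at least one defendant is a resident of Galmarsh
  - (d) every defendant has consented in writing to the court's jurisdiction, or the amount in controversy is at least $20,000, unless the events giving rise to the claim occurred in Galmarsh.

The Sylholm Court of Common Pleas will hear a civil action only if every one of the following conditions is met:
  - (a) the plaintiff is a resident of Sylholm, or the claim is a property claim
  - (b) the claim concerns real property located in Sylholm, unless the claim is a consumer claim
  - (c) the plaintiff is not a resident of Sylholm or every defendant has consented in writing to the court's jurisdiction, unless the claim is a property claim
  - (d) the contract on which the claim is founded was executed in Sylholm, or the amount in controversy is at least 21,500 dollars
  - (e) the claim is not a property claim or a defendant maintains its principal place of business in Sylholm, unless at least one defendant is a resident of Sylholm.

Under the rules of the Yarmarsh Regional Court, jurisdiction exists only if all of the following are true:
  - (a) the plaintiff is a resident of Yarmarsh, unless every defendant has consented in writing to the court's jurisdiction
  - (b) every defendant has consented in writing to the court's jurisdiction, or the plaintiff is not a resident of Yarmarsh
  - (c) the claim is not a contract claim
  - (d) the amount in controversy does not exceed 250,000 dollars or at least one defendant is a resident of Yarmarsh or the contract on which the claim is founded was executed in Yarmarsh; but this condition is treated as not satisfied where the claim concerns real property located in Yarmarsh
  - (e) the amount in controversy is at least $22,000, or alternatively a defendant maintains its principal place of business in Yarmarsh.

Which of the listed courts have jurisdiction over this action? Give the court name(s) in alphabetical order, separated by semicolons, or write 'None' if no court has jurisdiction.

The Ashport District Court:
  (a) The plaintiff resides in Ashport. Met.
  (b) Drummond Partners has its principal place of business in Ashport, which satisfies one of the alternatives. Condition met.
  (c) No such written consent has been filed; the contract was executed in Galmarsh, not Ashport — none of the alternatives is met. The proviso rescues it, though: Drummond Partners resides in Ashport. Satisfied.
  (d) The operative events occurred in Ashport. Satisfied.
  → Every requirement is satisfied — jurisdiction.
The Circuit Court of Galmarsh:
  (a) Rurik Fennick resides in Galmarsh. Met.
  (b) The claim is a consumer claim, not a property claim — that alternative is enough. Condition met.
  (c) The plaintiff resides in Ashport, which is not Galmarsh, so one alternative holds. Met.
  (d) The amount in controversy is USD 22,300, which meets the USD 20,000 floor, so this disjunct is met. Condition met.
  → Every requirement is satisfied — jurisdiction.
The Sylholm Court of Common Pleas:
  (a) The plaintiff resides in Ashport, not Sylholm; the claim is a consumer claim, not a property claim — none of the alternatives is met. Not satisfied.
  (b) The claim does not concern real property. But the claim is a consumer claim, and the 'unless' clause therefore excuses the requirement. Met.
  (c) The plaintiff resides in Ashport, which is not Sylholm, which satisfies one of the alternatives. Met.
  (d) The amount in controversy is 22,300 dollars, which meets the $21,500 floor, so this disjunct is met. Met.
  (e) The claim is a consumer claim, not a property claim, so this disjunct is met. Condition met.
  → The court lacks jurisdiction.
The Yarmarsh Regional Court:
  (a) The plaintiff resides in Ashport, not Yarmarsh. Nor does the 'unless' clause help: no such written consent has been filed. Fails.
  (b) The plaintiff resides in Ashport, which is not Yarmarsh, so one alternative holds. Met.
  (c) The claim is a consumer claim, not a contract claim. Condition met.
  (d) The amount in controversy is USD 22,300, within the 250,000 dollars ceiling, which satisfies one of the alternatives. The carve-out does not apply: the claim does not concern real property. Satisfied.
  (e) The amount in controversy is $22,300, which meets the 22,000 dollars floor — that alternative is enough. Satisfied.
  → The court lacks jurisdiction.

the Ashport District Court; the Circuit Court of Galmarsh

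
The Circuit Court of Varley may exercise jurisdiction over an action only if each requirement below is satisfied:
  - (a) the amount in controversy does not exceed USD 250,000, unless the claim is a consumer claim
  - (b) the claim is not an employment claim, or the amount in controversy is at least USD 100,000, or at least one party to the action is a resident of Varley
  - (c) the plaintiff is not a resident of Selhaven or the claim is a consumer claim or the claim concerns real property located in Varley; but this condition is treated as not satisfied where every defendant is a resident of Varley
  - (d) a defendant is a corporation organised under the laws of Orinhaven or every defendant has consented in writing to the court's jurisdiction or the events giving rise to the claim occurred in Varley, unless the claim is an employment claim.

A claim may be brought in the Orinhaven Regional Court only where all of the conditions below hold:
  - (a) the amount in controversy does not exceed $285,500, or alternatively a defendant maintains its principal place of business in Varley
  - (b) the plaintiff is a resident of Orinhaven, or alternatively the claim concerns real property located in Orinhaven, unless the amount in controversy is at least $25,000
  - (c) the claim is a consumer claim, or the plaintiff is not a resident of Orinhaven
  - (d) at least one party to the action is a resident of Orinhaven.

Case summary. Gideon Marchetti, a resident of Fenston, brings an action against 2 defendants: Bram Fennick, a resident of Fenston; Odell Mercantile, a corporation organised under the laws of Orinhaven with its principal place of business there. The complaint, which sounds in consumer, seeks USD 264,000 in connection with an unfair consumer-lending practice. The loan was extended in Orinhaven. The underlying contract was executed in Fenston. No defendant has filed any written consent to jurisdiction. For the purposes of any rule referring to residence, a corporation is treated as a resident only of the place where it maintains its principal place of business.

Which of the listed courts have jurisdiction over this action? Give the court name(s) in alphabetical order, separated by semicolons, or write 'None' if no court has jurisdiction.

The Circuit Court of Varley:
  (a) The amount in controversy is 264,000 dollars, above the 250,000 dollars ceiling. The proviso rescues it, though: the claim is a consumer claim. Met.
  (b) The claim is a consumer claim, not an employment claim, which satisfies one of the alternatives. Met.
  (c) The plaintiff resides in Fenston, which is not Selhaven, so this disjunct is met. And the carve-out is inapplicable — the defendants reside as follows — Bram Fennick in Fenston, Odell Mercantile in Orinhaven — not all in Varley. Condition met.
  (d) Odell Mercantile is organised under the laws of Orinhaven, so this disjunct is met. Satisfied.
  → Jurisdiction lies.
The Orinhaven Regional Court:
  (a) The amount in controversy is USD 264,000, within the 285,500 dollars ceiling, which satisfies one of the alternatives. Satisfied.
  (b) The plaintiff resides in Fenston, not Orinhaven; the claim does not concern real property — no alternative holds. However, the amount in controversy is 264,000 dollars, which meets the USD 25,000 floor, so the 'unless' proviso supplies this condition. Met.
  (c) The claim is a consumer claim, so this disjunct is met. Satisfied.
  (d) Odell Mercantile resides in Orinhaven. Met.
  → The court has jurisdiction.

the Circuit Court of Varley; the Orinhaven Regional Court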